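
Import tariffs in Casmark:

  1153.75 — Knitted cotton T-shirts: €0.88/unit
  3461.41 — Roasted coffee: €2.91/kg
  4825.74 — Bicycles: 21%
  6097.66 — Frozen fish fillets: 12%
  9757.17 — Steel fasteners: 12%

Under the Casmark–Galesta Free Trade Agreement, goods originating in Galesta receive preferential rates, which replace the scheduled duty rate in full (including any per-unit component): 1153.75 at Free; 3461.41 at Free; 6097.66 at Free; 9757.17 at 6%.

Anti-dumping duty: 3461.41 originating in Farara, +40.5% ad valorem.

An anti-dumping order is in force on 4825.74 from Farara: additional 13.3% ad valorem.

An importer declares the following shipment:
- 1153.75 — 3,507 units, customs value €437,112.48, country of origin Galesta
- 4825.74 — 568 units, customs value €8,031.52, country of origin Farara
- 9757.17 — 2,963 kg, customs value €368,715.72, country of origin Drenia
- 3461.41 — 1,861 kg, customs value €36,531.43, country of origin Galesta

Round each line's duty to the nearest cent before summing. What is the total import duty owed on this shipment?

€47,000.70

Line 1 (1153.75, Galesta, 3,507 units, €437,112.48):
Base rate for 1153.75 is €0.88/unit.
Origin Galesta qualifies under the Casmark–Galesta agreement and 1153.75 is covered: preferential rate Free applies instead.
Duty = €437,112.48 × 0% = €0.00.
Line 2 (4825.74, Farara, 568 units, €8,031.52):
Base rate for 4825.74 is 21%.
Additional duty on 4825.74 from Farara: +13.3%. Applied ad valorem rate: 21% + 13.3% = 34.3%.
Duty = €8,031.52 × 34.3% = €2,754.81.
Line 3 (9757.17, Drenia, 2,963 kg, €368,715.72):
Base rate for 9757.17 is 12%.
9757.17 has an FTA preferential rate, but origin Drenia is not Galesta; base rate stands.
Duty = €368,715.72 × 12% = €44,245.89.
Line 4 (3461.41, Galesta, 1,861 kg, €36,531.43):
Base rate for 3461.41 is €2.91/kg.
Origin Galesta qualifies under the Casmark–Galesta agreement and 3461.41 is covered: preferential rate Free applies instead.
The additional-duty order on 3461.41 targets Farara, not Galesta; it does not apply.
Duty = €36,531.43 × 0% = €0.00.
Total = €0.00 + €2,754.81 + €44,245.89 + €0.00 = €47,000.70.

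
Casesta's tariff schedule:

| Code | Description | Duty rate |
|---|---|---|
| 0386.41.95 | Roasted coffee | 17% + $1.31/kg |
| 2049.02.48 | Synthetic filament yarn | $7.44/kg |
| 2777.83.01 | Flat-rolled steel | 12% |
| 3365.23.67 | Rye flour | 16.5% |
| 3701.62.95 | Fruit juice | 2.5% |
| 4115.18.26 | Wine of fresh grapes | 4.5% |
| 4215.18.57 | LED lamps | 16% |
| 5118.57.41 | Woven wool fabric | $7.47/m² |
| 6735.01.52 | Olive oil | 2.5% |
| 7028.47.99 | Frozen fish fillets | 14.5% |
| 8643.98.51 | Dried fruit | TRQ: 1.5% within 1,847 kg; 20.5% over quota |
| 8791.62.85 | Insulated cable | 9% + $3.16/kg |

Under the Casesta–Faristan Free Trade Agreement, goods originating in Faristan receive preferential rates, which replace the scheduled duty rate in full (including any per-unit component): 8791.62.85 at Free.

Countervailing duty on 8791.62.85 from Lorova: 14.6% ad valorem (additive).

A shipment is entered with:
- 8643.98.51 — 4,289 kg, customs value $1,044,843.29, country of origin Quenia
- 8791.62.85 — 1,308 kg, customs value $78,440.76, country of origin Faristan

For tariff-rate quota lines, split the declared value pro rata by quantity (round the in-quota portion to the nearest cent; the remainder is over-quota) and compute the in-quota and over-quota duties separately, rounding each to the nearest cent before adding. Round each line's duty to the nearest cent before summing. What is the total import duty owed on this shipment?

$128,702.82

Line 1 (8643.98.51, Quenia, 4,289 kg, $1,044,843.29):
Code 8643.98.51 is under a tariff-rate quota (threshold 1,847 kg). In-quota: 1,847 kg at 1.5%; over-quota: 2,442 kg at 20.5%.
Pro-rata value split: in-quota = $1,044,843.29 × 1,847/4,289 = $449,947.67; over-quota = $1,044,843.29 − $449,947.67 = $594,895.62.
In-quota duty = $449,947.67 × 1.5% = $6,749.22. Over-quota duty = $594,895.62 × 20.5% = $121,953.60.
Line duty = $6,749.22 + $121,953.60 = $128,702.82.
Line 2 (8791.62.85, Faristan, 1,308 kg, $78,440.76):
Base rate for 8791.62.85 is 9% + $3.16/kg.
Origin Faristan qualifies under the Casesta–Faristan agreement and 8791.62.85 is covered: preferential rate Free applies instead.
The additional-duty order on 8791.62.85 targets Lorova, not Faristan; it does not apply.
Duty = $78,440.76 × 0% = $0.00.
Total = $128,702.82 + $0.00 = $128,702.82.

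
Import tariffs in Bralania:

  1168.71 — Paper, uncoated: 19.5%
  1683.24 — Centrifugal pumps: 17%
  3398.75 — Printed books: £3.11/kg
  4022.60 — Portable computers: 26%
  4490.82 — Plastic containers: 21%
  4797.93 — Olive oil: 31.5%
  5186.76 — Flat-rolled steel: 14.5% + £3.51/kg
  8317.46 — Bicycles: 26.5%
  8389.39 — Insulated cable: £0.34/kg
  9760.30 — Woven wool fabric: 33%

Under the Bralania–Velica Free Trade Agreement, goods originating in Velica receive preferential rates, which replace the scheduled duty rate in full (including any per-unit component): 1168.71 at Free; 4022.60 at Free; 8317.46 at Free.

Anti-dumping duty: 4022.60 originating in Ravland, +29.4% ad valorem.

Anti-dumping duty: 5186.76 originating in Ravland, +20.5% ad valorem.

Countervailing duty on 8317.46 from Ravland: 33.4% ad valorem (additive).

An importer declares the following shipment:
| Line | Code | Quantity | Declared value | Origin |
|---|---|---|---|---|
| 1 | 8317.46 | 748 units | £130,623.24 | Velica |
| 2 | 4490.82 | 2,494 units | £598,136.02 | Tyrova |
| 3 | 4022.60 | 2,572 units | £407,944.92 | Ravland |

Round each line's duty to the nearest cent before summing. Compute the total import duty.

Line 1 (8317.46, Velica, 748 units, £130,623.24):
Base rate for 8317.46 is 26.5%.
Origin Velica qualifies under the Bralania–Velica agreement and 8317.46 is covered: preferential rate Free applies instead.
The additional-duty order on 8317.46 targets Ravland, not Velica; it does not apply.
Duty = £130,623.24 × 0% = £0.00.
Line 2 (4490.82, Tyrova, 2,494 units, £598,136.02):
Base rate for 4490.82 is 21%.
Duty = £598,136.02 × 21% = £125,608.56.
Line 3 (4022.60, Ravland, 2,572 units, £407,944.92):
Base rate for 4022.60 is 26%.
4022.60 has an FTA preferential rate, but origin Ravland is not Velica; base rate stands.
Additional duty on 4022.60 from Ravland: +29.4%. Applied ad valorem rate: 26% + 29.4% = 55.4%.
Duty = £407,944.92 × 55.4% = £226,001.49.
Total = £0.00 + £125,608.56 + £226,001.49 = £351,610.05.

£351,610.05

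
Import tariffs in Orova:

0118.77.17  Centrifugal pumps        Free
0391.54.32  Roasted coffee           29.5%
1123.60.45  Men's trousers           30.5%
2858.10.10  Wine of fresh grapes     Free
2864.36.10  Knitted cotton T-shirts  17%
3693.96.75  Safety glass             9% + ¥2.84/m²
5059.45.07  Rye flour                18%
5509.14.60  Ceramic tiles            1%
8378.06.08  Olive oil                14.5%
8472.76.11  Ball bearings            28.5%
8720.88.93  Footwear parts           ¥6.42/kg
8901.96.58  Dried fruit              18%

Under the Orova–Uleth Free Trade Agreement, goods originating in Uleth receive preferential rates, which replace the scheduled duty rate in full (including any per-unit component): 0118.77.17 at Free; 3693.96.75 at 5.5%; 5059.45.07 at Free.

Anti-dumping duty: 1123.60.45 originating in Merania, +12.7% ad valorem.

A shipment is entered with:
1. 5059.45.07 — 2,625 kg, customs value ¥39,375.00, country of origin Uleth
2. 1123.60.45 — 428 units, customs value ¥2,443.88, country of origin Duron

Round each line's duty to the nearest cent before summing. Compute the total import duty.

¥745.38

Line 1 (5059.45.07, Uleth, 2,625 kg, ¥39,375.00):
Base rate for 5059.45.07 is 18%.
Origin Uleth qualifies under the Orova–Uleth agreement and 5059.45.07 is covered: preferential rate Free applies instead.
Duty = ¥39,375.00 × 0% = ¥0.00.
Line 2 (1123.60.45, Duron, 428 units, ¥2,443.88):
Base rate for 1123.60.45 is 30.5%.
The additional-duty order on 1123.60.45 targets Merania, not Duron; it does not apply.
Duty = ¥2,443.88 × 30.5% = ¥745.38.
Total = ¥0.00 + ¥745.38 = ¥745.38.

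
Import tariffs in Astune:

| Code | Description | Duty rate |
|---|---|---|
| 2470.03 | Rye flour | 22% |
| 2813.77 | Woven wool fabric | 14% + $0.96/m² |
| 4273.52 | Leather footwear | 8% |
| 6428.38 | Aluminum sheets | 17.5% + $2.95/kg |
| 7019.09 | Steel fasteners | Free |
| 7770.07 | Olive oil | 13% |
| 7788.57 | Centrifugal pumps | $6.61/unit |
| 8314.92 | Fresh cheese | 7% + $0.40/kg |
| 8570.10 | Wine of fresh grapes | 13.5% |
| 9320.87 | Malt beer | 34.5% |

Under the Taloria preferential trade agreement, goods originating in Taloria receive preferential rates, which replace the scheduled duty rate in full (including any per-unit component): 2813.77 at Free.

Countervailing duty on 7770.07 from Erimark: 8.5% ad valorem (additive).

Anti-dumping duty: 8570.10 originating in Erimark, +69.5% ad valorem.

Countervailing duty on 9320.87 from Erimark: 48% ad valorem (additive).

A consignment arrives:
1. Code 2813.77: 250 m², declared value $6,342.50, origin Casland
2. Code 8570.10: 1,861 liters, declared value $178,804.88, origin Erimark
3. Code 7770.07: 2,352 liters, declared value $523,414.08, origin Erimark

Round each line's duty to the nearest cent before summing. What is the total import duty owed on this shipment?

Line 1 (2813.77, Casland, 250 m², $6,342.50):
Base rate for 2813.77 is 14% + $0.96/m².
2813.77 has an FTA preferential rate, but origin Casland is not Taloria; base rate stands.
Duty = $6,342.50 × 14% + 250 × $0.96 = $1,127.95.
Line 2 (8570.10, Erimark, 1,861 liters, $178,804.88):
Base rate for 8570.10 is 13.5%.
Additional duty on 8570.10 from Erimark: +69.5%. Applied ad valorem rate: 13.5% + 69.5% = 83%.
Duty = $178,804.88 × 83% = $148,408.05.
Line 3 (7770.07, Erimark, 2,352 liters, $523,414.08):
Base rate for 7770.07 is 13%.
Additional duty on 7770.07 from Erimark: +8.5%. Applied ad valorem rate: 13% + 8.5% = 21.5%.
Duty = $523,414.08 × 21.5% = $112,534.03.
Total = $1,127.95 + $148,408.05 + $112,534.03 = $262,070.03.

$262,070.03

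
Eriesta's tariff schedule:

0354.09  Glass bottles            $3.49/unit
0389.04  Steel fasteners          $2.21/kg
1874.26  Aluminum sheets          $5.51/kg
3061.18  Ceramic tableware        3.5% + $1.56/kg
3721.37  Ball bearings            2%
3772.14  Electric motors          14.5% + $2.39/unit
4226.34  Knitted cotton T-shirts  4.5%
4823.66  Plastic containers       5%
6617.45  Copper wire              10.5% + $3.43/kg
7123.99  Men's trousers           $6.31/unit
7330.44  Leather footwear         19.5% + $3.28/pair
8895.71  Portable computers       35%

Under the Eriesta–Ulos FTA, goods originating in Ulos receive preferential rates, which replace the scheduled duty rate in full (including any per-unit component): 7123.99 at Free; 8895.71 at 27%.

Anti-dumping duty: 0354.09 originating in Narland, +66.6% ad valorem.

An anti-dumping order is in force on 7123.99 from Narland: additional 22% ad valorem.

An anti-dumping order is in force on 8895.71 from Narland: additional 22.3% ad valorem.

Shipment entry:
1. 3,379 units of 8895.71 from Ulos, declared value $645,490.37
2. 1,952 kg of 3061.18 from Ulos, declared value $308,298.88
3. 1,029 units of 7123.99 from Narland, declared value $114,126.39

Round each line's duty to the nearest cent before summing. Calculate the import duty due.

Line 1 (8895.71, Ulos, 3,379 units, $645,490.37):
Base rate for 8895.71 is 35%.
Origin Ulos qualifies under the Eriesta–Ulos agreement and 8895.71 is covered: preferential rate 27% applies instead.
The additional-duty order on 8895.71 targets Narland, not Ulos; it does not apply.
Duty = $645,490.37 × 27% = $174,282.40.
Line 2 (3061.18, Ulos, 1,952 kg, $308,298.88):
Base rate for 3061.18 is 3.5% + $1.56/kg.
Origin Ulos is the FTA partner but 3061.18 is not on the preference list; base rate stands.
Duty = $308,298.88 × 3.5% + 1,952 × $1.56 = $13,835.58.
Line 3 (7123.99, Narland, 1,029 units, $114,126.39):
Base rate for 7123.99 is $6.31/unit.
7123.99 has an FTA preferential rate, but origin Narland is not Ulos; base rate stands.
Additional duty on 7123.99 from Narland: +22% ad valorem. Applied ad valorem rate = 22%.
Duty = $114,126.39 × 22% + 1,029 × $6.31 = $31,600.80.
Total = $174,282.40 + $13,835.58 + $31,600.80 = $219,718.78.

$219,718.78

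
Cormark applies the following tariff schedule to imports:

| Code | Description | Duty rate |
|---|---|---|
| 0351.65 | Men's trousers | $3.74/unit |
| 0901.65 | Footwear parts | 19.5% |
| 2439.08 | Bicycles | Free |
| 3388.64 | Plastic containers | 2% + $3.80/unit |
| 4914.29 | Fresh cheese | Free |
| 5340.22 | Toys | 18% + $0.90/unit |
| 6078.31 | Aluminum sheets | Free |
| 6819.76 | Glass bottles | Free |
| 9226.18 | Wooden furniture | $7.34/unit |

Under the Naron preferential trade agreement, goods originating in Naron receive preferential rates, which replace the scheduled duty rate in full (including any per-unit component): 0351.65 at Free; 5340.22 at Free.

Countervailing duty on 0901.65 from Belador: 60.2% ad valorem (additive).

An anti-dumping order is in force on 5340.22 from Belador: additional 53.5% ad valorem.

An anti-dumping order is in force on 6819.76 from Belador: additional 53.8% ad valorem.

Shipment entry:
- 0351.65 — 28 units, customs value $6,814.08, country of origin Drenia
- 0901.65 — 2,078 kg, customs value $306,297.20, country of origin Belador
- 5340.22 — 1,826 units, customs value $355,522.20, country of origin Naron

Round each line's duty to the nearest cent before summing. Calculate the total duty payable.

Line 1 (0351.65, Drenia, 28 units, $6,814.08):
Base rate for 0351.65 is $3.74/unit.
0351.65 has an FTA preferential rate, but origin Drenia is not Naron; base rate stands.
Duty = 28 × $3.74 = $104.72.
Line 2 (0901.65, Belador, 2,078 kg, $306,297.20):
Base rate for 0901.65 is 19.5%.
Additional duty on 0901.65 from Belador: +60.2%. Applied ad valorem rate: 19.5% + 60.2% = 79.7%.
Duty = $306,297.20 × 79.7% = $244,118.87.
Line 3 (5340.22, Naron, 1,826 units, $355,522.20):
Base rate for 5340.22 is 18% + $0.90/unit.
Origin Naron qualifies under the Cormark–Naron agreement and 5340.22 is covered: preferential rate Free applies instead.
The additional-duty order on 5340.22 targets Belador, not Naron; it does not apply.
Duty = $355,522.20 × 0% = $0.00.
Total = $104.72 + $244,118.87 + $0.00 = $244,223.59.

$244,223.59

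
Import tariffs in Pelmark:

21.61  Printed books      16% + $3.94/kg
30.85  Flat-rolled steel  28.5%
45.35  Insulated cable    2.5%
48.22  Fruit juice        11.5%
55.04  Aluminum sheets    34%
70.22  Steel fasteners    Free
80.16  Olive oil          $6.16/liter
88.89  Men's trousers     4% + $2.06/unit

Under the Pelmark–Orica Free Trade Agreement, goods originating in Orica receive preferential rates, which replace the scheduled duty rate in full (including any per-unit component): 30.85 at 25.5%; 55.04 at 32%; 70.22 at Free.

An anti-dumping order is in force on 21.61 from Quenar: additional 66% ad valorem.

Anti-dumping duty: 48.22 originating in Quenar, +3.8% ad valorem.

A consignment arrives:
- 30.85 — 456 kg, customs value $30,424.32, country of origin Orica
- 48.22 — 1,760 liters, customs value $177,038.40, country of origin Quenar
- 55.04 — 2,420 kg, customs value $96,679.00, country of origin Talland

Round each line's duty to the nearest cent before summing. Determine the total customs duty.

Line 1 (30.85, Orica, 456 kg, $30,424.32):
Base rate for 30.85 is 28.5%.
Origin Orica qualifies under the Pelmark–Orica agreement and 30.85 is covered: preferential rate 25.5% applies instead.
Duty = $30,424.32 × 25.5% = $7,758.20.
Line 2 (48.22, Quenar, 1,760 liters, $177,038.40):
Base rate for 48.22 is 11.5%.
Additional duty on 48.22 from Quenar: +3.8%. Applied ad valorem rate: 11.5% + 3.8% = 15.3%.
Duty = $177,038.40 × 15.3% = $27,086.88.
Line 3 (55.04, Talland, 2,420 kg, $96,679.00):
Base rate for 55.04 is 34%.
55.04 has an FTA preferential rate, but origin Talland is not Orica; base rate stands.
Duty = $96,679.00 × 34% = $32,870.86.
Total = $7,758.20 + $27,086.88 + $32,870.86 = $67,715.94.

$67,715.94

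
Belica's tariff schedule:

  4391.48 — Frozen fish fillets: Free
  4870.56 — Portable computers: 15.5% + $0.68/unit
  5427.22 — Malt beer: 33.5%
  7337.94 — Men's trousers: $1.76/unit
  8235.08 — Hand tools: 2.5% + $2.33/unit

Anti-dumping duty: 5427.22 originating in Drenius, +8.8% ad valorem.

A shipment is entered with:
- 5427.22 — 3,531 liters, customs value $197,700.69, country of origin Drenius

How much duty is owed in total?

$83,627.39

Line 1 (5427.22, Drenius, 3,531 liters, $197,700.69):
Base rate for 5427.22 is 33.5%.
Additional duty on 5427.22 from Drenius: +8.8%. Applied ad valorem rate: 33.5% + 8.8% = 42.3%.
Duty = $197,700.69 × 42.3% = $83,627.39.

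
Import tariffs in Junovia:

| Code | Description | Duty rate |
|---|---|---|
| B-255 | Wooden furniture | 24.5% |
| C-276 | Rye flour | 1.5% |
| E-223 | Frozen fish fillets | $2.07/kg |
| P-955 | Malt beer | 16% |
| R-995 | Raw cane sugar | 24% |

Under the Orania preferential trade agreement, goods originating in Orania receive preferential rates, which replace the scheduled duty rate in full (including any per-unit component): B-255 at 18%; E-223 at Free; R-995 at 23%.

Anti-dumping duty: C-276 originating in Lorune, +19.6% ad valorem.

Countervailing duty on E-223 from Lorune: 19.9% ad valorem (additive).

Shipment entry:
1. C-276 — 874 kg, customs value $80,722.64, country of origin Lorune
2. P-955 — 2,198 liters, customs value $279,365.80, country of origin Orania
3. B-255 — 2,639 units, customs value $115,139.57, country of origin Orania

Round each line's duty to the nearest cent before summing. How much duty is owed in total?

$82,456.13

Line 1 (C-276, Lorune, 874 kg, $80,722.64):
Base rate for C-276 is 1.5%.
Additional duty on C-276 from Lorune: +19.6%. Applied ad valorem rate: 1.5% + 19.6% = 21.1%.
Duty = $80,722.64 × 21.1% = $17,032.48.
Line 2 (P-955, Orania, 2,198 liters, $279,365.80):
Base rate for P-955 is 16%.
Origin Orania is the FTA partner but P-955 is not on the preference list; base rate stands.
Duty = $279,365.80 × 16% = $44,698.53.
Line 3 (B-255, Orania, 2,639 units, $115,139.57):
Base rate for B-255 is 24.5%.
Origin Orania qualifies under the Junovia–Orania agreement and B-255 is covered: preferential rate 18% applies instead.
Duty = $115,139.57 × 18% = $20,725.12.
Total = $17,032.48 + $44,698.53 + $20,725.12 = $82,456.13.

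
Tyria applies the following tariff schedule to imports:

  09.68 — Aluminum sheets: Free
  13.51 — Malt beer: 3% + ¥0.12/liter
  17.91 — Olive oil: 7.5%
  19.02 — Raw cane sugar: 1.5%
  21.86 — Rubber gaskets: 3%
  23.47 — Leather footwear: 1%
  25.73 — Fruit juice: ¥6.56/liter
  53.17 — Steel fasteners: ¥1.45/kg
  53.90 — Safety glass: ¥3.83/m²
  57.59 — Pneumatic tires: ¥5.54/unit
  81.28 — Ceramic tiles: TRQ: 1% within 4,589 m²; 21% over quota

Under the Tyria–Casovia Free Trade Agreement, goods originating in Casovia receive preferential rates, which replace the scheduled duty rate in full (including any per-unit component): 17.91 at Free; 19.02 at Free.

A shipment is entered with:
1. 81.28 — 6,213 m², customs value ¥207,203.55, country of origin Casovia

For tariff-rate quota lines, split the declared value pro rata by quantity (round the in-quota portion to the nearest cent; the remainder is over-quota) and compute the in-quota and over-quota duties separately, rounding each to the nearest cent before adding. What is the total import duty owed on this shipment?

Line 1 (81.28, Casovia, 6,213 m², ¥207,203.55):
Code 81.28 is under a tariff-rate quota (threshold 4,589 m²). In-quota: 4,589 m² at 1%; over-quota: 1,624 m² at 21%.
Pro-rata value split: in-quota = ¥207,203.55 × 4,589/6,213 = ¥153,043.15; over-quota = ¥207,203.55 − ¥153,043.15 = ¥54,160.40.
In-quota duty = ¥153,043.15 × 1% = ¥1,530.43. Over-quota duty = ¥54,160.40 × 21% = ¥11,373.68.
Line duty = ¥1,530.43 + ¥11,373.68 = ¥12,904.11.

¥12,904.11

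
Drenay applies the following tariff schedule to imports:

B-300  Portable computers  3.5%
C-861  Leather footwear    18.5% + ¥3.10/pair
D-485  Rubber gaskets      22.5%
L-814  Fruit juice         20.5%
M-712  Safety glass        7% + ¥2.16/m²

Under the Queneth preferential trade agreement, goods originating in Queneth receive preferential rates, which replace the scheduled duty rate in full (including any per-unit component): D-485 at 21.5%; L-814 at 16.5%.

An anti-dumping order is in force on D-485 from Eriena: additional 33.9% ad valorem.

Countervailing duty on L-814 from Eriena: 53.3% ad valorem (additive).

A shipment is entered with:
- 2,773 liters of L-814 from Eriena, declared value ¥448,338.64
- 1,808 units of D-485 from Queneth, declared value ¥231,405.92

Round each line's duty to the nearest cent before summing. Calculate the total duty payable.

¥380,626.19

Line 1 (L-814, Eriena, 2,773 liters, ¥448,338.64):
Base rate for L-814 is 20.5%.
L-814 has an FTA preferential rate, but origin Eriena is not Queneth; base rate stands.
Additional duty on L-814 from Eriena: +53.3%. Applied ad valorem rate: 20.5% + 53.3% = 73.8%.
Duty = ¥448,338.64 × 73.8% = ¥330,873.92.
Line 2 (D-485, Queneth, 1,808 units, ¥231,405.92):
Base rate for D-485 is 22.5%.
Origin Queneth qualifies under the Drenay–Queneth agreement and D-485 is covered: preferential rate 21.5% applies instead.
The additional-duty order on D-485 targets Eriena, not Queneth; it does not apply.
Duty = ¥231,405.92 × 21.5% = ¥49,752.27.
Total = ¥330,873.92 + ¥49,752.27 = ¥380,626.19.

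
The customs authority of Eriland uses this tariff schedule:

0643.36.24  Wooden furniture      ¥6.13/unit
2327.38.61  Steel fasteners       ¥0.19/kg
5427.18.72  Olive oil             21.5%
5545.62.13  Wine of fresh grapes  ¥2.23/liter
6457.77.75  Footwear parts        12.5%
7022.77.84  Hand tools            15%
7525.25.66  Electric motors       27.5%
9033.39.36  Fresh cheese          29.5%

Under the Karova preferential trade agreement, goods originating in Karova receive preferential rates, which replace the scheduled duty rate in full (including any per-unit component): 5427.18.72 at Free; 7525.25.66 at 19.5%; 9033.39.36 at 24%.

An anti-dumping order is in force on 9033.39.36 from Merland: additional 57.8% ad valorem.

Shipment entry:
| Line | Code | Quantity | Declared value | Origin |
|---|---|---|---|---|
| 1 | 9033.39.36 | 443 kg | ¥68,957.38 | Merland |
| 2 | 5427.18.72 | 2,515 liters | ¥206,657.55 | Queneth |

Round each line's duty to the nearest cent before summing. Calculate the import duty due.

Line 1 (9033.39.36, Merland, 443 kg, ¥68,957.38):
Base rate for 9033.39.36 is 29.5%.
9033.39.36 has an FTA preferential rate, but origin Merland is not Karova; base rate stands.
Additional duty on 9033.39.36 from Merland: +57.8%. Applied ad valorem rate: 29.5% + 57.8% = 87.3%.
Duty = ¥68,957.38 × 87.3% = ¥60,199.79.
Line 2 (5427.18.72, Queneth, 2,515 liters, ¥206,657.55):
Base rate for 5427.18.72 is 21.5%.
5427.18.72 has an FTA preferential rate, but origin Queneth is not Karova; base rate stands.
Duty = ¥206,657.55 × 21.5% = ¥44,431.37.
Total = ¥60,199.79 + ¥44,431.37 = ¥104,631.16.

¥104,631.16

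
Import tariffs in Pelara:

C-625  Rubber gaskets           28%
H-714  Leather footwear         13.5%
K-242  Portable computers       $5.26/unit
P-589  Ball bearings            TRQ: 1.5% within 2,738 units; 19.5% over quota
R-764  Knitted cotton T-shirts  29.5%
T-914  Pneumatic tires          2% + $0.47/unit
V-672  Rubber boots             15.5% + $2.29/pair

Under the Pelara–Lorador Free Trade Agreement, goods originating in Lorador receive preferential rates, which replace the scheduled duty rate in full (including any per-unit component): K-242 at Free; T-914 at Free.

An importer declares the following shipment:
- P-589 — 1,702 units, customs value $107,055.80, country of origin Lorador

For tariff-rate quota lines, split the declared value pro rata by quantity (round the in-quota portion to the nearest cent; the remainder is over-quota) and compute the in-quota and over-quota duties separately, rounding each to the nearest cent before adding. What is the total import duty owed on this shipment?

Line 1 (P-589, Lorador, 1,702 units, $107,055.80):
Code P-589 is under a tariff-rate quota (threshold 2,738 units). Quantity 1,702 units is within the quota, so the in-quota rate 1.5% applies to the full value.
Duty = $107,055.80 × 1.5% = $1,605.84.

$1,605.84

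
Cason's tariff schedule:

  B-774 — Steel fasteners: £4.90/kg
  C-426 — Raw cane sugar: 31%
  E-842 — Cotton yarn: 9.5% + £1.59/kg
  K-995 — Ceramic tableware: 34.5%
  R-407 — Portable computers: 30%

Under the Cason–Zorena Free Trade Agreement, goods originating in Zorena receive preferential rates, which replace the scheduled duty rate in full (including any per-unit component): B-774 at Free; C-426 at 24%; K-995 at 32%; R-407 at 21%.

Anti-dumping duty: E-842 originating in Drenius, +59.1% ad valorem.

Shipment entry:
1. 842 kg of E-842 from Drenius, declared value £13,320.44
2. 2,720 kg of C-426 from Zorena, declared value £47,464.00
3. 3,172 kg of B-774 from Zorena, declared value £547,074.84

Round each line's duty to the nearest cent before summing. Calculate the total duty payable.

Line 1 (E-842, Drenius, 842 kg, £13,320.44):
Base rate for E-842 is 9.5% + £1.59/kg.
Additional duty on E-842 from Drenius: +59.1%. Applied ad valorem rate: 9.5% + 59.1% = 68.6%.
Duty = £13,320.44 × 68.6% + 842 × £1.59 = £10,476.60.
Line 2 (C-426, Zorena, 2,720 kg, £47,464.00):
Base rate for C-426 is 31%.
Origin Zorena qualifies under the Cason–Zorena agreement and C-426 is covered: preferential rate 24% applies instead.
Duty = £47,464.00 × 24% = £11,391.36.
Line 3 (B-774, Zorena, 3,172 kg, £547,074.84):
Base rate for B-774 is £4.90/kg.
Origin Zorena qualifies under the Cason–Zorena agreement and B-774 is covered: preferential rate Free applies instead.
Duty = £547,074.84 × 0% = £0.00.
Total = £10,476.60 + £11,391.36 + £0.00 = £21,867.96.

£21,867.96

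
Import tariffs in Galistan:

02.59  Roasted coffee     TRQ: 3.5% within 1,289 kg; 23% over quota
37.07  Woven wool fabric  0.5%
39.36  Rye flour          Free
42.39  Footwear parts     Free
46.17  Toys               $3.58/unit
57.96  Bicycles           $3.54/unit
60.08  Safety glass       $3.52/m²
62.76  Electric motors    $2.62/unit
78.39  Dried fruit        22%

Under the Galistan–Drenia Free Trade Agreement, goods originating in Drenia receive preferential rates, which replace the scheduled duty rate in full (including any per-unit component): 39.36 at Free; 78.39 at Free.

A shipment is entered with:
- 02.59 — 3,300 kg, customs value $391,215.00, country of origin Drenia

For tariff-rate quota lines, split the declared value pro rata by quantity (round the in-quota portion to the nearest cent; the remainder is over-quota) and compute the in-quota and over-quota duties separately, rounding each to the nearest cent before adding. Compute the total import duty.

Line 1 (02.59, Drenia, 3,300 kg, $391,215.00):
Code 02.59 is under a tariff-rate quota (threshold 1,289 kg). In-quota: 1,289 kg at 3.5%; over-quota: 2,011 kg at 23%.
Pro-rata value split: in-quota = $391,215.00 × 1,289/3,300 = $152,810.95; over-quota = $391,215.00 − $152,810.95 = $238,404.05.
In-quota duty = $152,810.95 × 3.5% = $5,348.38. Over-quota duty = $238,404.05 × 23% = $54,832.93.
Line duty = $5,348.38 + $54,832.93 = $60,181.31.

$60,181.31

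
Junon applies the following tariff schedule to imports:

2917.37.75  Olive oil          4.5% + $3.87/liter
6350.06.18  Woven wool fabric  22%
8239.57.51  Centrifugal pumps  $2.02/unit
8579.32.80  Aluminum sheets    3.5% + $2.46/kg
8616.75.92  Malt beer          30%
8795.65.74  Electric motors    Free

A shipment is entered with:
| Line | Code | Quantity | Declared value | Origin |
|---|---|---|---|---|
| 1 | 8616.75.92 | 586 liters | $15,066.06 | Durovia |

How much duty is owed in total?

Line 1 (8616.75.92, Durovia, 586 liters, $15,066.06):
Base rate for 8616.75.92 is 30%.
Duty = $15,066.06 × 30% = $4,519.82.

$4,519.82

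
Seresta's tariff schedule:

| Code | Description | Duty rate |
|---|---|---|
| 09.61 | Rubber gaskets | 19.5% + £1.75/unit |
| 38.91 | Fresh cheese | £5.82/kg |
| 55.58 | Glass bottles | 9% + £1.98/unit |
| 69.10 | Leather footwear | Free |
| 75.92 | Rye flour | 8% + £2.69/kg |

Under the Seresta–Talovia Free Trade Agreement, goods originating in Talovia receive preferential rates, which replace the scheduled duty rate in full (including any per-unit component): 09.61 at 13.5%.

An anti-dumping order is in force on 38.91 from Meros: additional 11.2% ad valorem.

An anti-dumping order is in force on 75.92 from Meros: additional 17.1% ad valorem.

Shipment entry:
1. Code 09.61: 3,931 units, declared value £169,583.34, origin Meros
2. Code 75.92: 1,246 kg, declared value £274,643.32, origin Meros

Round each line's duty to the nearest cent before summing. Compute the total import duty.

£112,235.21

Line 1 (09.61, Meros, 3,931 units, £169,583.34):
Base rate for 09.61 is 19.5% + £1.75/unit.
09.61 has an FTA preferential rate, but origin Meros is not Talovia; base rate stands.
Duty = £169,583.34 × 19.5% + 3,931 × £1.75 = £39,948.00.
Line 2 (75.92, Meros, 1,246 kg, £274,643.32):
Base rate for 75.92 is 8% + £2.69/kg.
Additional duty on 75.92 from Meros: +17.1%. Applied ad valorem rate: 8% + 17.1% = 25.1%.
Duty = £274,643.32 × 25.1% + 1,246 × £2.69 = £72,287.21.
Total = £39,948.00 + £72,287.21 = £112,235.21.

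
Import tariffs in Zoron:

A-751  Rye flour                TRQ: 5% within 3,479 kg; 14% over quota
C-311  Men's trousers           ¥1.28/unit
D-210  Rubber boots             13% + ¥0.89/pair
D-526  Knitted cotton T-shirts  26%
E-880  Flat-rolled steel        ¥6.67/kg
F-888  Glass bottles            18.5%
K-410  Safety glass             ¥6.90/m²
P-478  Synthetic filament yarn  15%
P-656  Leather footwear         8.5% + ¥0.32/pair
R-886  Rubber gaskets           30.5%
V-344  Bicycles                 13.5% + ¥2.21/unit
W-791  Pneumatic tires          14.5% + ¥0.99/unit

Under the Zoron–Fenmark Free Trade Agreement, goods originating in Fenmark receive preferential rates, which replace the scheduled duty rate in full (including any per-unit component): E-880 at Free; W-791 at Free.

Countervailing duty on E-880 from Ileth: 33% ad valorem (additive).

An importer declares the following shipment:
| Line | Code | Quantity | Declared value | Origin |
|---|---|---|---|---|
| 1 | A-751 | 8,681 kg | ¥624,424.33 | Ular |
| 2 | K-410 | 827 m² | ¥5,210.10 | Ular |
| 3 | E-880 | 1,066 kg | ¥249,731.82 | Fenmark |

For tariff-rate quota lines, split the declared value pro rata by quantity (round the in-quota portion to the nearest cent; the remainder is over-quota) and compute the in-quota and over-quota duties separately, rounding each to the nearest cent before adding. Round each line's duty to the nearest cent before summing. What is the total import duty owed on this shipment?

Line 1 (A-751, Ular, 8,681 kg, ¥624,424.33):
Code A-751 is under a tariff-rate quota (threshold 3,479 kg). In-quota: 3,479 kg at 5%; over-quota: 5,202 kg at 14%.
Pro-rata value split: in-quota = ¥624,424.33 × 3,479/8,681 = ¥250,244.47; over-quota = ¥624,424.33 − ¥250,244.47 = ¥374,179.86.
In-quota duty = ¥250,244.47 × 5% = ¥12,512.22. Over-quota duty = ¥374,179.86 × 14% = ¥52,385.18.
Line duty = ¥12,512.22 + ¥52,385.18 = ¥64,897.40.
Line 2 (K-410, Ular, 827 m², ¥5,210.10):
Base rate for K-410 is ¥6.90/m².
Duty = 827 × ¥6.90 = ¥5,706.30.
Line 3 (E-880, Fenmark, 1,066 kg, ¥249,731.82):
Base rate for E-880 is ¥6.67/kg.
Origin Fenmark qualifies under the Zoron–Fenmark agreement and E-880 is covered: preferential rate Free applies instead.
The additional-duty order on E-880 targets Ileth, not Fenmark; it does not apply.
Duty = ¥249,731.82 × 0% = ¥0.00.
Total = ¥64,897.40 + ¥5,706.30 + ¥0.00 = ¥70,603.70.

¥70,603.70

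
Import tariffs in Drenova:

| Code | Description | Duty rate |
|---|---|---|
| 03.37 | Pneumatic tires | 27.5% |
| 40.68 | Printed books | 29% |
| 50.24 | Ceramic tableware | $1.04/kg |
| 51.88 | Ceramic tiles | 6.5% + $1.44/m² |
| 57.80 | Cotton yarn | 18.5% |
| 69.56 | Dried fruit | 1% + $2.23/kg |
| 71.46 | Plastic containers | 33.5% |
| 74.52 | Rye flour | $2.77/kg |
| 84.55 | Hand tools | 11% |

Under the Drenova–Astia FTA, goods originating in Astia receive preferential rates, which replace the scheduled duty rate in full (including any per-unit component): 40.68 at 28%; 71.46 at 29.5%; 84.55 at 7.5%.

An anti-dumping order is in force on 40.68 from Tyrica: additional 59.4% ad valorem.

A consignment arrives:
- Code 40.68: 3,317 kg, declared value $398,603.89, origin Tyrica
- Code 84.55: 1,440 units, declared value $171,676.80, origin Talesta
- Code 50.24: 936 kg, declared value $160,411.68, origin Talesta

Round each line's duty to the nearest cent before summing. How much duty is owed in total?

Line 1 (40.68, Tyrica, 3,317 kg, $398,603.89):
Base rate for 40.68 is 29%.
40.68 has an FTA preferential rate, but origin Tyrica is not Astia; base rate stands.
Additional duty on 40.68 from Tyrica: +59.4%. Applied ad valorem rate: 29% + 59.4% = 88.4%.
Duty = $398,603.89 × 88.4% = $352,365.84.
Line 2 (84.55, Talesta, 1,440 units, $171,676.80):
Base rate for 84.55 is 11%.
84.55 has an FTA preferential rate, but origin Talesta is not Astia; base rate stands.
Duty = $171,676.80 × 11% = $18,884.45.
Line 3 (50.24, Talesta, 936 kg, $160,411.68):
Base rate for 50.24 is $1.04/kg.
Duty = 936 × $1.04 = $973.44.
Total = $352,365.84 + $18,884.45 + $973.44 = $372,223.73.

$372,223.73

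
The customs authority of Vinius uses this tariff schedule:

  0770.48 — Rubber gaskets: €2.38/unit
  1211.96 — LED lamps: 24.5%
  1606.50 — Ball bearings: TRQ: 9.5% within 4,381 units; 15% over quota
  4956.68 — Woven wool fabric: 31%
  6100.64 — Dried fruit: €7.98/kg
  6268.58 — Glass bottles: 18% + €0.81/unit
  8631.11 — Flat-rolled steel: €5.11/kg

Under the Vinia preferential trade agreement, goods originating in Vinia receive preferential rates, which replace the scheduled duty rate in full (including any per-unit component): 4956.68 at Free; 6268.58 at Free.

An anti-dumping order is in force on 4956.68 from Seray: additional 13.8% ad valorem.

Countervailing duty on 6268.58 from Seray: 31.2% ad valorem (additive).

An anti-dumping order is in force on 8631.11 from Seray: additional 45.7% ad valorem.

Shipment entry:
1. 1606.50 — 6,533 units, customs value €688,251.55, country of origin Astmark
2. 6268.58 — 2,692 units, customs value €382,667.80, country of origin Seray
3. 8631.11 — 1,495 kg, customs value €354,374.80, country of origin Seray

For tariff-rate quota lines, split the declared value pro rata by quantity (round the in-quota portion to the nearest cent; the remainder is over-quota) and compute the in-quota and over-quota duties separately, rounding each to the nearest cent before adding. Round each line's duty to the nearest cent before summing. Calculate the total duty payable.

€437,894.93

Line 1 (1606.50, Astmark, 6,533 units, €688,251.55):
Code 1606.50 is under a tariff-rate quota (threshold 4,381 units). In-quota: 4,381 units at 9.5%; over-quota: 2,152 units at 15%.
Pro-rata value split: in-quota = €688,251.55 × 4,381/6,533 = €461,538.35; over-quota = €688,251.55 − €461,538.35 = €226,713.20.
In-quota duty = €461,538.35 × 9.5% = €43,846.14. Over-quota duty = €226,713.20 × 15% = €34,006.98.
Line duty = €43,846.14 + €34,006.98 = €77,853.12.
Line 2 (6268.58, Seray, 2,692 units, €382,667.80):
Base rate for 6268.58 is 18% + €0.81/unit.
6268.58 has an FTA preferential rate, but origin Seray is not Vinia; base rate stands.
Additional duty on 6268.58 from Seray: +31.2%. Applied ad valorem rate: 18% + 31.2% = 49.2%.
Duty = €382,667.80 × 49.2% + 2,692 × €0.81 = €190,453.08.
Line 3 (8631.11, Seray, 1,495 kg, €354,374.80):
Base rate for 8631.11 is €5.11/kg.
Additional duty on 8631.11 from Seray: +45.7% ad valorem. Applied ad valorem rate = 45.7%.
Duty = €354,374.80 × 45.7% + 1,495 × €5.11 = €169,588.73.
Total = €77,853.12 + €190,453.08 + €169,588.73 = €437,894.93.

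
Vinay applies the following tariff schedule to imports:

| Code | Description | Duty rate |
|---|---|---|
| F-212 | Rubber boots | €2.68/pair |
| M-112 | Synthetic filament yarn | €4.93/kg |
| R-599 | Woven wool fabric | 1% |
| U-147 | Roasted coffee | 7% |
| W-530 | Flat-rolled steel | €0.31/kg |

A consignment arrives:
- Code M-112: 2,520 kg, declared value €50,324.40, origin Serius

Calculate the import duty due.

Line 1 (M-112, Serius, 2,520 kg, €50,324.40):
Base rate for M-112 is €4.93/kg.
Duty = 2,520 × €4.93 = €12,423.60.

€12,423.60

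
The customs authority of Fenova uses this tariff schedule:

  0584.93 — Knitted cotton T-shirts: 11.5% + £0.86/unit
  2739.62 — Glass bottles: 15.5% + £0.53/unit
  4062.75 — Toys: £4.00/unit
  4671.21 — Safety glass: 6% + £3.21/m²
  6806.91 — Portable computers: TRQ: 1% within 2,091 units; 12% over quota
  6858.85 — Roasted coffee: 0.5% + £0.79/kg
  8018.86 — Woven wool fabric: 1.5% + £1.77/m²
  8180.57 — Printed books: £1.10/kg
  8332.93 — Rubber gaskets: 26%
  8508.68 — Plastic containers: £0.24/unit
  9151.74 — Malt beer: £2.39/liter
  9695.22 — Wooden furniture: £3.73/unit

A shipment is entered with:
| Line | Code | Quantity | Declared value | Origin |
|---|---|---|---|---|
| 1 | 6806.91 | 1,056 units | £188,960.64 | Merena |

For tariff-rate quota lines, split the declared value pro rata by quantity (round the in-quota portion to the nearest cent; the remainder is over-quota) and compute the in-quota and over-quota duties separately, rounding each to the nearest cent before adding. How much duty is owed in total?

Line 1 (6806.91, Merena, 1,056 units, £188,960.64):
Code 6806.91 is under a tariff-rate quota (threshold 2,091 units). Quantity 1,056 units is within the quota, so the in-quota rate 1% applies to the full value.
Duty = £188,960.64 × 1% = £1,889.61.

£1,889.61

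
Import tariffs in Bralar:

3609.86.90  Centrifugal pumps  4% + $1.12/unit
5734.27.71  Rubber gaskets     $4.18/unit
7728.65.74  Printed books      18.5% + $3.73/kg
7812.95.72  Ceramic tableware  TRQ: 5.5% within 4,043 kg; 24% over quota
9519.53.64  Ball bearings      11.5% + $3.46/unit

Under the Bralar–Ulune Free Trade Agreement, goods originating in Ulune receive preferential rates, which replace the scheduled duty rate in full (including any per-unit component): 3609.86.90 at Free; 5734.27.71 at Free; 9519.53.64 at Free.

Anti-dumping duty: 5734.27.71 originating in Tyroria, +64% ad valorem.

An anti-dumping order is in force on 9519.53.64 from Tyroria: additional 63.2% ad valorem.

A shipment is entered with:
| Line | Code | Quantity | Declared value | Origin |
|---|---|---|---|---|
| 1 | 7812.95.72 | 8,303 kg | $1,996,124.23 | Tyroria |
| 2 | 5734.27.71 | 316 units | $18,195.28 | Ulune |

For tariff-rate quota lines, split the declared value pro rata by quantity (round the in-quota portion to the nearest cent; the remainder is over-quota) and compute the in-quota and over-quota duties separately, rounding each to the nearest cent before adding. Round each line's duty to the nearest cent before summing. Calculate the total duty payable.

Line 1 (7812.95.72, Tyroria, 8,303 kg, $1,996,124.23):
Code 7812.95.72 is under a tariff-rate quota (threshold 4,043 kg). In-quota: 4,043 kg at 5.5%; over-quota: 4,260 kg at 24%.
Pro-rata value split: in-quota = $1,996,124.23 × 4,043/8,303 = $971,977.63; over-quota = $1,996,124.23 − $971,977.63 = $1,024,146.60.
In-quota duty = $971,977.63 × 5.5% = $53,458.77. Over-quota duty = $1,024,146.60 × 24% = $245,795.18.
Line duty = $53,458.77 + $245,795.18 = $299,253.95.
Line 2 (5734.27.71, Ulune, 316 units, $18,195.28):
Base rate for 5734.27.71 is $4.18/unit.
Origin Ulune qualifies under the Bralar–Ulune agreement and 5734.27.71 is covered: preferential rate Free applies instead.
The additional-duty order on 5734.27.71 targets Tyroria, not Ulune; it does not apply.
Duty = $18,195.28 × 0% = $0.00.
Total = $299,253.95 + $0.00 = $299,253.95.

$299,253.95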